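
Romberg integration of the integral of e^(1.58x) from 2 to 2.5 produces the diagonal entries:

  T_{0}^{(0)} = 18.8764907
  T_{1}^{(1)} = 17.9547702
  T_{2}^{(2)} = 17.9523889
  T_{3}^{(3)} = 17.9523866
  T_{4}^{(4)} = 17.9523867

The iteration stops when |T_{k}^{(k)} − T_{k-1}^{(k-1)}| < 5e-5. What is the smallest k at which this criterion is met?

|T_{1}^{(1)} − T_{0}^{(0)}| = 0.9217205 ≥ 5e-5
|T_{2}^{(2)} − T_{1}^{(1)}| = 0.0023813 ≥ 5e-5
|T_{3}^{(3)} − T_{2}^{(2)}| = 0.0000023 < 5e-5

k = 3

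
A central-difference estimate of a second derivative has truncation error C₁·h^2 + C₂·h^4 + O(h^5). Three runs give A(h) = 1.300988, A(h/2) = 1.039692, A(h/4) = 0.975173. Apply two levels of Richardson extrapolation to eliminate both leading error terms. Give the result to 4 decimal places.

0.9537

First eliminate the h^2 term (factor 2^2 = 4):
  B₁ = (4·1.039692 − 1.300988)/3 = 0.952593
  B₂ = (4·0.975173 − 1.039692)/3 = 0.953667
Then eliminate the h^4 term (factor 2^4 = 16):
  (16·0.953667 − 0.952593)/15 = 0.953739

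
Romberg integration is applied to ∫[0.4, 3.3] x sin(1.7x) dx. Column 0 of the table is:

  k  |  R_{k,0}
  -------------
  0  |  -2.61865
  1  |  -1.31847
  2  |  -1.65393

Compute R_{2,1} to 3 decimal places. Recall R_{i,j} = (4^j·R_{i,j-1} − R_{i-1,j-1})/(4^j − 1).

-1.766

Richardson extrapolation on the trapezoidal column (denominator 4−1=3):
R_{2,1} = -1.65393 + (-1.65393 − (-1.31847))/3 = -1.76575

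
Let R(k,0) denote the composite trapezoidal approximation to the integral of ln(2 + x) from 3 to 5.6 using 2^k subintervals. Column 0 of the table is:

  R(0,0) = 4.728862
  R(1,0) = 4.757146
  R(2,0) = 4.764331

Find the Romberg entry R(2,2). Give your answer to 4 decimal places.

Richardson extrapolation on the trapezoidal column (denominator 4−1=3):
R(1,1) = 4.757146 + (4.757146 − 4.728862)/3 = 4.766574
R(2,1) = 4.764331 + (4.764331 − 4.757146)/3 = 4.766726
R(2,2) = (16·4.766726 − 4.766574) / 15 = 4.766736

4.7667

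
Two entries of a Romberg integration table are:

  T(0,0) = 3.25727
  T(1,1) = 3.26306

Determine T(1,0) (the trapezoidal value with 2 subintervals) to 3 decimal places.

3.262

From T(1,1) = (4·T(1,0) − T(0,0))/3, solve for T(1,0):
4·T(1,0) = 3·3.26306 + 3.25727 = 13.04645
T(1,0) = 3.26161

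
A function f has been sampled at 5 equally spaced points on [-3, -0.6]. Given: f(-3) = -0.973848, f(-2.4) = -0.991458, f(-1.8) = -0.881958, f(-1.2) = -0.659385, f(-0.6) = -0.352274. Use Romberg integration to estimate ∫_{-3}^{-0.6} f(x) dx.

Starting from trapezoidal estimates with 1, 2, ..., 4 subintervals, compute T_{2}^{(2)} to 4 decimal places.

T_{0}^{(0)} (trapezoid, 1 panel, h=2.4000): -1.591346
T_{1}^{(0)} (trapezoid, 2 panels, h=1.2000): -1.854023
T_{2}^{(0)} (trapezoid, 4 panels, h=0.6000): -1.917517
T_{1}^{(1)} = -1.854023 + (-1.854023 − (-1.591346))/3 = -1.941582
T_{2}^{(1)} = -1.917517 + (-1.917517 − (-1.854023))/3 = -1.938682
T_{2}^{(2)} = -1.938682 + (-1.938682 − (-1.941582))/15 = -1.938489

-1.9385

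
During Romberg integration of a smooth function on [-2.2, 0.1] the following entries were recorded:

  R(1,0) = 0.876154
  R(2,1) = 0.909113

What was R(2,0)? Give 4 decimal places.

From R(2,1) = (4·R(2,0) − R(1,0))/3, solve for R(2,0):
4·R(2,0) = 3·0.909113 + 0.876154 = 3.603493
R(2,0) = 0.900873

0.9009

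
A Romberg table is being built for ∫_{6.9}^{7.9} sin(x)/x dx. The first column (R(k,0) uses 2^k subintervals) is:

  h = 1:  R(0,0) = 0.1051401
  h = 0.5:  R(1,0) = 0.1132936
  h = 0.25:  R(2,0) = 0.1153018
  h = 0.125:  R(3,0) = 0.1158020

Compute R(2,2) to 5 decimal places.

Richardson extrapolation on the trapezoidal column (denominator 4−1=3):
R(1,1) = (4·0.1132936 − 0.1051401) / 3 = 0.1160114
R(2,1) = (4·0.1153018 − 0.1132936) / 3 = 0.1159712
R(2,2) = (16·0.1159712 − 0.1160114) / 15 = 0.1159685

0.11597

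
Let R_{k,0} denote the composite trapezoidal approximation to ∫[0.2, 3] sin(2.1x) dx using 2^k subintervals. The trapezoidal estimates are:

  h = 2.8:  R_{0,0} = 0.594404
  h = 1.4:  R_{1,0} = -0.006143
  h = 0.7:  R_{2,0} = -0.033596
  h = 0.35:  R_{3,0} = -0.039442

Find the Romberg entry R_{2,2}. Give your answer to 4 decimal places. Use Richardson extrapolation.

-0.0318

R_{1,1} = (4·(-0.006143) − 0.594404) / 3 = -0.206325
R_{2,1} = -0.033596 + (-0.033596 − (-0.006143))/3 = -0.042747
R_{2,2} = (16·(-0.042747) − (-0.206325)) / 15 = -0.031842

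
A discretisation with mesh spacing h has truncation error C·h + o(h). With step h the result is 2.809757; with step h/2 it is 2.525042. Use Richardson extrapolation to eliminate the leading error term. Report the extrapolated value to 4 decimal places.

2.2403

Extrapolated value = (2·A(h/2) − A(h)) / (2 − 1)
= (2·2.525042 − 2.809757) / 1
= 2.240327 / 1 = 2.240327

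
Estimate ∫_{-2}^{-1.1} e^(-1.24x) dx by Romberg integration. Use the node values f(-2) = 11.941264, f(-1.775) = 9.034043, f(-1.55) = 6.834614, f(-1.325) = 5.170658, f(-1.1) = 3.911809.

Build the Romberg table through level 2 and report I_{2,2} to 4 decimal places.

6.4754

I_{0,0} (trapezoid, 1 panel, h=0.9000): 7.133883
I_{1,0} (trapezoid, 2 panels, h=0.4500): 6.642518
I_{2,0} (trapezoid, 4 panels, h=0.2250): 6.517317
I_{1,1} = 6.642518 + (6.642518 − 7.133883)/3 = 6.478730
I_{2,1} = 6.517317 + (6.517317 − 6.642518)/3 = 6.475583
I_{2,2} = 6.475583 + (6.475583 − 6.478730)/15 = 6.475373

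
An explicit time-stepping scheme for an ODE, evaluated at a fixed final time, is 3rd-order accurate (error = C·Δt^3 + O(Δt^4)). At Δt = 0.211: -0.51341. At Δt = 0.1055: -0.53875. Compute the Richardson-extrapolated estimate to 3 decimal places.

-0.542

The leading error scales as Δt^3; refining by a factor of 2 reduces it by 2^3 = 8.
Extrapolated value = (8·A(Δt/2) − A(Δt)) / (8 − 1)
= (8·(-0.53875) − (-0.51341)) / 7
= -3.79659 / 7 = -0.54237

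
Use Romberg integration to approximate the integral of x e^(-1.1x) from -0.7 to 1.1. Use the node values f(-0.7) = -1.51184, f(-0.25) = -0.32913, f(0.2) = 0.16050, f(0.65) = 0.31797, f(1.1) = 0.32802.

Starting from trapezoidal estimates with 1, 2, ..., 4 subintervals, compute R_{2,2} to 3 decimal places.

-0.134

R_{0,0} (trapezoid, 1 panel, h=1.8000): -1.06544
R_{1,0} (trapezoid, 2 panels, h=0.9000): -0.38827
R_{2,0} (trapezoid, 4 panels, h=0.4500): -0.19916
R_{1,1} = -0.38827 + (-0.38827 − (-1.06544))/3 = -0.16255
R_{2,1} = -0.19916 + (-0.19916 − (-0.38827))/3 = -0.13612
R_{2,2} = -0.13612 + (-0.13612 − (-0.16255))/15 = -0.13436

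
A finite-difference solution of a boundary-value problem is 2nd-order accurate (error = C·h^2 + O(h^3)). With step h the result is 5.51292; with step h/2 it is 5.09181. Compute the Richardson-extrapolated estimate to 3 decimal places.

4.951

The leading error scales as h^2; refining by a factor of 2 reduces it by 2^2 = 4.
Extrapolated value = (4·A(h/2) − A(h)) / (4 − 1)
= (4·5.09181 − 5.51292) / 3
= 14.85432 / 3 = 4.95144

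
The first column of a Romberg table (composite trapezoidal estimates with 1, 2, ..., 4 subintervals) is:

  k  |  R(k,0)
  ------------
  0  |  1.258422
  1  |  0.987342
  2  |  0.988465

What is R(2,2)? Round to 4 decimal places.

Richardson extrapolation on the trapezoidal column (denominator 4−1=3):
R(1,1) = 0.987342 + (0.987342 − 1.258422)/3 = 0.896982
R(2,1) = (4·0.988465 − 0.987342) / 3 = 0.988839
R(2,2) = 0.988839 + (0.988839 − 0.896982)/15 = 0.994963
(Column j=1 coincides with Simpson's rule on the same nodes.)

0.9950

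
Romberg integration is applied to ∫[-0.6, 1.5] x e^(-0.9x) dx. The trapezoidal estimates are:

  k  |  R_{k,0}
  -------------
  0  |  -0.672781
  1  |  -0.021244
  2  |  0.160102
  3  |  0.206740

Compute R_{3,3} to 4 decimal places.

0.2224

Richardson extrapolation on the trapezoidal column (denominator 4−1=3):
R_{1,1} = (4·(-0.021244) − (-0.672781)) / 3 = 0.195935
R_{2,1} = 0.160102 + (0.160102 − (-0.021244))/3 = 0.220551
R_{3,1} = 0.206740 + (0.206740 − 0.160102)/3 = 0.222286
R_{2,2} = 0.220551 + (0.220551 − 0.195935)/15 = 0.222192
R_{3,2} = 0.222286 + (0.222286 − 0.220551)/15 = 0.222402
R_{3,3} = (64·0.222402 − 0.222192) / 63 = 0.222405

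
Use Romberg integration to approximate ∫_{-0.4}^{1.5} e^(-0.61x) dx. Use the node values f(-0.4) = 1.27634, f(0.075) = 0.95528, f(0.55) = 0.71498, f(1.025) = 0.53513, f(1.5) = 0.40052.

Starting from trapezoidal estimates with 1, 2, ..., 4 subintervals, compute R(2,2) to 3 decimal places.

1.436

R(0,0) (trapezoid, 1 panel, h=1.9000): 1.59302
R(1,0) (trapezoid, 2 panels, h=0.9500): 1.47574
R(2,0) (trapezoid, 4 panels, h=0.4750): 1.44581
R(1,1) = 1.47574 + (1.47574 − 1.59302)/3 = 1.43665
R(2,1) = 1.44581 + (1.44581 − 1.47574)/3 = 1.43583
R(2,2) = 1.43583 + (1.43583 − 1.43665)/15 = 1.43578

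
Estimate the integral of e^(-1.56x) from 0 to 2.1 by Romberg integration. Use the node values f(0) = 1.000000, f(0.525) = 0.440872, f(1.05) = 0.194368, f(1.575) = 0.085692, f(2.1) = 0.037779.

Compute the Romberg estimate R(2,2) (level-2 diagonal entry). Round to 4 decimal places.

R(0,0) (trapezoid, 1 panel, h=2.1000): 1.089668
R(1,0) (trapezoid, 2 panels, h=1.0500): 0.748920
R(2,0) (trapezoid, 4 panels, h=0.5250): 0.650906
R(1,1) = 0.748920 + (0.748920 − 1.089668)/3 = 0.635337
R(2,1) = 0.650906 + (0.650906 − 0.748920)/3 = 0.618235
R(2,2) = 0.618235 + (0.618235 − 0.635337)/15 = 0.617095

0.6171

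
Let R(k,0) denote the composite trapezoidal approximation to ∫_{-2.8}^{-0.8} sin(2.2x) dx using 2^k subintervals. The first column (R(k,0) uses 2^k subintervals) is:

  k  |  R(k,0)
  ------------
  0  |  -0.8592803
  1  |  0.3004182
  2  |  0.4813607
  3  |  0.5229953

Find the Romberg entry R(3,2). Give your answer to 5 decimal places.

R(2,1) = 0.4813607 + (0.4813607 − 0.3004182)/3 = 0.5416749
R(3,1) = (4·0.5229953 − 0.4813607) / 3 = 0.5368735
R(3,2) = (16·0.5368735 − 0.5416749) / 15 = 0.5365534

0.53655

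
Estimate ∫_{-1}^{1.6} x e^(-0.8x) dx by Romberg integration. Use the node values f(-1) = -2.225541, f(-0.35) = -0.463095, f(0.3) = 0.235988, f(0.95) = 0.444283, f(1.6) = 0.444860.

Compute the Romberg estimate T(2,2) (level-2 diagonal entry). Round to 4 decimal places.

-0.2957

T(0,0) (trapezoid, 1 panel, h=2.6000): -2.314885
T(1,0) (trapezoid, 2 panels, h=1.3000): -0.850658
T(2,0) (trapezoid, 4 panels, h=0.6500): -0.437557
T(1,1) = -0.850658 + (-0.850658 − (-2.314885))/3 = -0.362582
T(2,1) = -0.437557 + (-0.437557 − (-0.850658))/3 = -0.299857
T(2,2) = -0.299857 + (-0.299857 − (-0.362582))/15 = -0.295675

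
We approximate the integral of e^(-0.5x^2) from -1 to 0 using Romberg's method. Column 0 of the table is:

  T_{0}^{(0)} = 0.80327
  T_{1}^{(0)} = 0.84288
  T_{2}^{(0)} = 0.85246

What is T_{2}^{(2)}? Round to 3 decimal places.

Richardson extrapolation on the trapezoidal column (denominator 4−1=3):
T_{1}^{(1)} = 0.84288 + (0.84288 − 0.80327)/3 = 0.85608
T_{2}^{(1)} = 0.85246 + (0.85246 − 0.84288)/3 = 0.85565
T_{2}^{(2)} = (16·0.85565 − 0.85608) / 15 = 0.85562

0.856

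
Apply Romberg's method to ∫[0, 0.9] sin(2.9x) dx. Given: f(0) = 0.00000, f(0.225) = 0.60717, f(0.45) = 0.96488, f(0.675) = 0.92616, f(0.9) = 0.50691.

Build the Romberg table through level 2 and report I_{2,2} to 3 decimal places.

I_{0,0} (trapezoid, 1 panel, h=0.9000): 0.22811
I_{1,0} (trapezoid, 2 panels, h=0.4500): 0.54825
I_{2,0} (trapezoid, 4 panels, h=0.2250): 0.61912
I_{1,1} = 0.54825 + (0.54825 − 0.22811)/3 = 0.65496
I_{2,1} = 0.61912 + (0.61912 − 0.54825)/3 = 0.64274
I_{2,2} = 0.64274 + (0.64274 − 0.65496)/15 = 0.64193

0.642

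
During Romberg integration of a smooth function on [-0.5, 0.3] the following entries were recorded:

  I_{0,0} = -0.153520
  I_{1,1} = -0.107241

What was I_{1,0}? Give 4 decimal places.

From I_{1,1} = (4·I_{1,0} − I_{0,0})/3, solve for I_{1,0}:
4·I_{1,0} = 3·(-0.107241) + (-0.153520) = -0.475243
I_{1,0} = -0.118811

-0.1188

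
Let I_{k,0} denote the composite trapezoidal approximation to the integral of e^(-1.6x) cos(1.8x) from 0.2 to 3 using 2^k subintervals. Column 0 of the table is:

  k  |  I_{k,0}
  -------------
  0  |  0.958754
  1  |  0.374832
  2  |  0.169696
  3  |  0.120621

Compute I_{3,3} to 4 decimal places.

I_{1,1} = 0.374832 + (0.374832 − 0.958754)/3 = 0.180191
I_{2,1} = (4·0.169696 − 0.374832) / 3 = 0.101317
I_{3,1} = 0.120621 + (0.120621 − 0.169696)/3 = 0.104263
I_{2,2} = 0.101317 + (0.101317 − 0.180191)/15 = 0.096059
I_{3,2} = 0.104263 + (0.104263 − 0.101317)/15 = 0.104459
I_{3,3} = 0.104459 + (0.104459 − 0.096059)/63 = 0.104592

0.1046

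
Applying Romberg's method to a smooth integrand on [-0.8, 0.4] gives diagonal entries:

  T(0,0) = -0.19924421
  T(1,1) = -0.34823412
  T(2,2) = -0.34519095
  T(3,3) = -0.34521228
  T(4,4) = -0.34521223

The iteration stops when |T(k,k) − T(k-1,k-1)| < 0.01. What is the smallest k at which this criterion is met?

k = 2

|T(1,1) − T(0,0)| = 0.14898991 ≥ 0.01
|T(2,2) − T(1,1)| = 0.00304317 < 0.01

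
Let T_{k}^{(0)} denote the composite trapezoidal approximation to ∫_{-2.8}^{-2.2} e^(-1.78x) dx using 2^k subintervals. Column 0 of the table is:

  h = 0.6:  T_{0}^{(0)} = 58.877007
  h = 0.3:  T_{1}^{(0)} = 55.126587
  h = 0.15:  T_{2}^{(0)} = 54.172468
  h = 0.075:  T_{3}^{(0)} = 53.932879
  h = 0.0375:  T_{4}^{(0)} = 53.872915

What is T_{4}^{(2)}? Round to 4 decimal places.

53.8529

Richardson extrapolation on the trapezoidal column (denominator 4−1=3):
T_{3}^{(1)} = 53.932879 + (53.932879 − 54.172468)/3 = 53.853016
T_{4}^{(1)} = (4·53.872915 − 53.932879) / 3 = 53.852927
T_{4}^{(2)} = (16·53.852927 − 53.853016) / 15 = 53.852921
(Column j=1 coincides with Simpson's rule on the same nodes.)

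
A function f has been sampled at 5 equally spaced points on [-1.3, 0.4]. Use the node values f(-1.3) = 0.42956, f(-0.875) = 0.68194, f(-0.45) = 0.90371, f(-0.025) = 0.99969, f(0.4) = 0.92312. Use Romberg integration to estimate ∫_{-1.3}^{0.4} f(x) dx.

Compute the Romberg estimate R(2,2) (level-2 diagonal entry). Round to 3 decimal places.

1.400

R(0,0) (trapezoid, 1 panel, h=1.7000): 1.14978
R(1,0) (trapezoid, 2 panels, h=0.8500): 1.34304
R(2,0) (trapezoid, 4 panels, h=0.4250): 1.38621
R(1,1) = 1.34304 + (1.34304 − 1.14978)/3 = 1.40746
R(2,1) = 1.38621 + (1.38621 − 1.34304)/3 = 1.40060
R(2,2) = 1.40060 + (1.40060 − 1.40746)/15 = 1.40014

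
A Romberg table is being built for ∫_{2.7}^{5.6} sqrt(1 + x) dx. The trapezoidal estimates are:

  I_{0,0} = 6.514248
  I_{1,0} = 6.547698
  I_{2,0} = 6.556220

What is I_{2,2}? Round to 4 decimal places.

6.5591

I_{1,1} = 6.547698 + (6.547698 − 6.514248)/3 = 6.558848
I_{2,1} = (4·6.556220 − 6.547698) / 3 = 6.559061
I_{2,2} = 6.559061 + (6.559061 − 6.558848)/15 = 6.559075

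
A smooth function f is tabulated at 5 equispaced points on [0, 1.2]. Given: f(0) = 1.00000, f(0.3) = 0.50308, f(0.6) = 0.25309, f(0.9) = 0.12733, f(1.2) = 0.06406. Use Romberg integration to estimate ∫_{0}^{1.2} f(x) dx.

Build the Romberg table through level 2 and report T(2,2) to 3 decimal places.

T(0,0) (trapezoid, 1 panel, h=1.2000): 0.63844
T(1,0) (trapezoid, 2 panels, h=0.6000): 0.47107
T(2,0) (trapezoid, 4 panels, h=0.3000): 0.42466
T(1,1) = 0.47107 + (0.47107 − 0.63844)/3 = 0.41528
T(2,1) = 0.42466 + (0.42466 − 0.47107)/3 = 0.40919
T(2,2) = 0.40919 + (0.40919 − 0.41528)/15 = 0.40878

0.409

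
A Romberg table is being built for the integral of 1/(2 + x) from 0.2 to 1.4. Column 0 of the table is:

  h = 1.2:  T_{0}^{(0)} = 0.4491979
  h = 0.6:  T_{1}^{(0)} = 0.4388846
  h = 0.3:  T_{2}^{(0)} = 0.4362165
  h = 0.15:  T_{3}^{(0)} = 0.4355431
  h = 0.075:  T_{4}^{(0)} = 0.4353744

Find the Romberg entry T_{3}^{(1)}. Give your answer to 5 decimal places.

0.43532

T_{3}^{(1)} = 0.4355431 + (0.4355431 − 0.4362165)/3 = 0.4353186
(Column j=1 coincides with Simpson's rule on the same nodes.)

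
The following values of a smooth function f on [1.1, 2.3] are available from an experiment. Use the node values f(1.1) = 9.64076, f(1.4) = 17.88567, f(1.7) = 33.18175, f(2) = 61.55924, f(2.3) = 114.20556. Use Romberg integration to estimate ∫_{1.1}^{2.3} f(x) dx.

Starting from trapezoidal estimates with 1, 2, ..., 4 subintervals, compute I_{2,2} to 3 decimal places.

50.765

I_{0,0} (trapezoid, 1 panel, h=1.2000): 74.30779
I_{1,0} (trapezoid, 2 panels, h=0.6000): 57.06295
I_{2,0} (trapezoid, 4 panels, h=0.3000): 52.36495
I_{1,1} = 57.06295 + (57.06295 − 74.30779)/3 = 51.31467
I_{2,1} = 52.36495 + (52.36495 − 57.06295)/3 = 50.79895
I_{2,2} = 50.79895 + (50.79895 − 51.31467)/15 = 50.76457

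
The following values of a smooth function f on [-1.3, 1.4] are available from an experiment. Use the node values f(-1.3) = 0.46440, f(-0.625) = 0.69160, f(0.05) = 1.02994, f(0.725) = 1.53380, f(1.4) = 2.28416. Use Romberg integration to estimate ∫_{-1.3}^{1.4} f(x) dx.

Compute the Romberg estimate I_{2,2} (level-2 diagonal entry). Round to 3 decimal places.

3.084

I_{0,0} (trapezoid, 1 panel, h=2.7000): 3.71056
I_{1,0} (trapezoid, 2 panels, h=1.3500): 3.24570
I_{2,0} (trapezoid, 4 panels, h=0.6750): 3.12499
I_{1,1} = 3.24570 + (3.24570 − 3.71056)/3 = 3.09075
I_{2,1} = 3.12499 + (3.12499 − 3.24570)/3 = 3.08475
I_{2,2} = 3.08475 + (3.08475 − 3.09075)/15 = 3.08435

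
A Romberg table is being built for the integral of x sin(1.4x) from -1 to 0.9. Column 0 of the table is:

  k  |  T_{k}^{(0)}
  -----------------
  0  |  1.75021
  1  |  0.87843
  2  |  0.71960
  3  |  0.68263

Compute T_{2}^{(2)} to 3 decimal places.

T_{1}^{(1)} = 0.87843 + (0.87843 − 1.75021)/3 = 0.58784
T_{2}^{(1)} = (4·0.71960 − 0.87843) / 3 = 0.66666
T_{2}^{(2)} = 0.66666 + (0.66666 − 0.58784)/15 = 0.67191
(Column j=1 coincides with Simpson's rule on the same nodes.)

0.672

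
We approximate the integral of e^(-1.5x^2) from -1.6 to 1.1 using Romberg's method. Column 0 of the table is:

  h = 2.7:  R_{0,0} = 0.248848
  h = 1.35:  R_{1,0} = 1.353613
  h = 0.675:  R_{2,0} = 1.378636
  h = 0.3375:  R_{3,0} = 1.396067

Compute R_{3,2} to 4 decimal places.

Richardson extrapolation on the trapezoidal column (denominator 4−1=3):
R_{2,1} = 1.378636 + (1.378636 − 1.353613)/3 = 1.386977
R_{3,1} = 1.396067 + (1.396067 − 1.378636)/3 = 1.401877
R_{3,2} = (16·1.401877 − 1.386977) / 15 = 1.402870

1.4029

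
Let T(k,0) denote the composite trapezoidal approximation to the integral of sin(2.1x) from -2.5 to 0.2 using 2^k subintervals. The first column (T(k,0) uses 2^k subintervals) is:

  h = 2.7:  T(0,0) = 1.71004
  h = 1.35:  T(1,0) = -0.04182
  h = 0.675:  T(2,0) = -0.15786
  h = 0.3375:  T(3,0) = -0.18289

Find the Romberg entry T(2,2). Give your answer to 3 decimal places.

T(1,1) = -0.04182 + (-0.04182 − 1.71004)/3 = -0.62577
T(2,1) = (4·(-0.15786) − (-0.04182)) / 3 = -0.19654
T(2,2) = (16·(-0.19654) − (-0.62577)) / 15 = -0.16792

-0.168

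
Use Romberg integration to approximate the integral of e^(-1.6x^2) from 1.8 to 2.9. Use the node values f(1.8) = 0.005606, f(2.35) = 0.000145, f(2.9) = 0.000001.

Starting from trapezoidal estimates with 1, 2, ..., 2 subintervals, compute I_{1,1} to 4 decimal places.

I_{0,0} (trapezoid, 1 panel, h=1.1000): 0.003084
I_{1,0} (trapezoid, 2 panels, h=0.5500): 0.001622
I_{1,1} = 0.001622 + (0.001622 − 0.003084)/3 = 0.001135

0.0011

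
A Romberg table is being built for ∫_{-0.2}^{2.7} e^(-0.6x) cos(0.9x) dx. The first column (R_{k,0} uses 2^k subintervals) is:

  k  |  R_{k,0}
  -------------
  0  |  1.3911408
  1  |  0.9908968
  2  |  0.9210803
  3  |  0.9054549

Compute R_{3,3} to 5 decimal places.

Richardson extrapolation on the trapezoidal column (denominator 4−1=3):
R_{1,1} = 0.9908968 + (0.9908968 − 1.3911408)/3 = 0.8574821
R_{2,1} = 0.9210803 + (0.9210803 − 0.9908968)/3 = 0.8978081
R_{3,1} = (4·0.9054549 − 0.9210803) / 3 = 0.9002464
R_{2,2} = 0.8978081 + (0.8978081 − 0.8574821)/15 = 0.9004965
R_{3,2} = (16·0.9002464 − 0.8978081) / 15 = 0.9004090
R_{3,3} = (64·0.9004090 − 0.9004965) / 63 = 0.9004076

0.90041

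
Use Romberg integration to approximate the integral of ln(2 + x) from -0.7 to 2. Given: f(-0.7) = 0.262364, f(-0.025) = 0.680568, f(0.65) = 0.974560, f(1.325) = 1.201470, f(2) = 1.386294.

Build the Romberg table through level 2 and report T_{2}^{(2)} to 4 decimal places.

T_{0}^{(0)} (trapezoid, 1 panel, h=2.7000): 2.225688
T_{1}^{(0)} (trapezoid, 2 panels, h=1.3500): 2.428500
T_{2}^{(0)} (trapezoid, 4 panels, h=0.6750): 2.484626
T_{1}^{(1)} = 2.428500 + (2.428500 − 2.225688)/3 = 2.496104
T_{2}^{(1)} = 2.484626 + (2.484626 − 2.428500)/3 = 2.503335
T_{2}^{(2)} = 2.503335 + (2.503335 − 2.496104)/15 = 2.503817

2.5038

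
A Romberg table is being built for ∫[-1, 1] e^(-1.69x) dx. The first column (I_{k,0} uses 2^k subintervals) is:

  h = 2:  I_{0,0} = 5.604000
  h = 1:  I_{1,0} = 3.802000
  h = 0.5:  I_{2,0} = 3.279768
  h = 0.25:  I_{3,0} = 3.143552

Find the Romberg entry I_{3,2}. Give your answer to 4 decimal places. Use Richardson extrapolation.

Richardson extrapolation on the trapezoidal column (denominator 4−1=3):
I_{2,1} = 3.279768 + (3.279768 − 3.802000)/3 = 3.105691
I_{3,1} = (4·3.143552 − 3.279768) / 3 = 3.098147
I_{3,2} = 3.098147 + (3.098147 − 3.105691)/15 = 3.097644
(Column j=1 coincides with Simpson's rule on the same nodes.)

3.0976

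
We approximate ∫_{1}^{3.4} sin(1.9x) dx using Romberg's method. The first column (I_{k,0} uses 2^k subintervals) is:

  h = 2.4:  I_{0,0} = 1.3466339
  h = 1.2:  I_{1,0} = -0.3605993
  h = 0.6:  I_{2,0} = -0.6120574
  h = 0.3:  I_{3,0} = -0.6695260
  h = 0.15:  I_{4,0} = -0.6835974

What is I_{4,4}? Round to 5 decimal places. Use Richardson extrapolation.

I_{1,1} = (4·(-0.3605993) − 1.3466339) / 3 = -0.9296770
I_{2,1} = (4·(-0.6120574) − (-0.3605993)) / 3 = -0.6958768
I_{3,1} = (4·(-0.6695260) − (-0.6120574)) / 3 = -0.6886822
I_{4,1} = (4·(-0.6835974) − (-0.6695260)) / 3 = -0.6882879
I_{2,2} = -0.6958768 + (-0.6958768 − (-0.9296770))/15 = -0.6802901
I_{3,2} = -0.6886822 + (-0.6886822 − (-0.6958768))/15 = -0.6882026
I_{4,2} = -0.6882879 + (-0.6882879 − (-0.6886822))/15 = -0.6882616
I_{3,3} = -0.6882026 + (-0.6882026 − (-0.6802901))/63 = -0.6883282
I_{4,3} = (64·(-0.6882616) − (-0.6882026)) / 63 = -0.6882625
I_{4,4} = -0.6882625 + (-0.6882625 − (-0.6883282))/255 = -0.6882622
(Column j=1 coincides with Simpson's rule on the same nodes.)

-0.68826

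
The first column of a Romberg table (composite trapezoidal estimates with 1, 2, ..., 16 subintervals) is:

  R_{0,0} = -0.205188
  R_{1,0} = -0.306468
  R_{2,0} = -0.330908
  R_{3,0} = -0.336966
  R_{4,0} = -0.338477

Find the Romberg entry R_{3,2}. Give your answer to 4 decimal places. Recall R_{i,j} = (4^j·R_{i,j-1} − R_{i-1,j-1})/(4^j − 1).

-0.3390

R_{2,1} = -0.330908 + (-0.330908 − (-0.306468))/3 = -0.339055
R_{3,1} = -0.336966 + (-0.336966 − (-0.330908))/3 = -0.338985
R_{3,2} = (16·(-0.338985) − (-0.339055)) / 15 = -0.338980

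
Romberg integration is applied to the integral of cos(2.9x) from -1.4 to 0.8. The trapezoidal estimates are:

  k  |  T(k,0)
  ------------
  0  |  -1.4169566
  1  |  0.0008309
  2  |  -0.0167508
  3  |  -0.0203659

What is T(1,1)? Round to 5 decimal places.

Richardson extrapolation on the trapezoidal column (denominator 4−1=3):
T(1,1) = (4·0.0008309 − (-1.4169566)) / 3 = 0.4734267

0.47343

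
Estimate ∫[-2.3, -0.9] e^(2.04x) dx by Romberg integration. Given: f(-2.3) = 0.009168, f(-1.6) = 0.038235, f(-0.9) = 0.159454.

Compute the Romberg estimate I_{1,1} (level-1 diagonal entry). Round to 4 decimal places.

0.0750

I_{0,0} (trapezoid, 1 panel, h=1.4000): 0.118035
I_{1,0} (trapezoid, 2 panels, h=0.7000): 0.085782
I_{1,1} = 0.085782 + (0.085782 − 0.118035)/3 = 0.075031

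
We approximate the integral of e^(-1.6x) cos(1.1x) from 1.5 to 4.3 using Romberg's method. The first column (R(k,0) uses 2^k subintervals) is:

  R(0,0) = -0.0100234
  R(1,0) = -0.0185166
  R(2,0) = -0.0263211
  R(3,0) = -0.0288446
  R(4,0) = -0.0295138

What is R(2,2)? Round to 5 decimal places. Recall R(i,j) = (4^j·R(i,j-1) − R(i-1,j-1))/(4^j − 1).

-0.02943

R(1,1) = -0.0185166 + (-0.0185166 − (-0.0100234))/3 = -0.0213477
R(2,1) = (4·(-0.0263211) − (-0.0185166)) / 3 = -0.0289226
R(2,2) = (16·(-0.0289226) − (-0.0213477)) / 15 = -0.0294276
(Column j=1 coincides with Simpson's rule on the same nodes.)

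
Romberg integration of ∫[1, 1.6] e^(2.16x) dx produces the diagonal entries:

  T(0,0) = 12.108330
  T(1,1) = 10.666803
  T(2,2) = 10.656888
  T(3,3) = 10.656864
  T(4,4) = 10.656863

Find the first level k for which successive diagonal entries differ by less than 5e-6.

|T(1,1) − T(0,0)| = 1.441527 ≥ 5e-6
|T(2,2) − T(1,1)| = 0.009915 ≥ 5e-6
|T(3,3) − T(2,2)| = 0.000024 ≥ 5e-6
|T(4,4) − T(3,3)| = 0.000001 < 5e-6

k = 4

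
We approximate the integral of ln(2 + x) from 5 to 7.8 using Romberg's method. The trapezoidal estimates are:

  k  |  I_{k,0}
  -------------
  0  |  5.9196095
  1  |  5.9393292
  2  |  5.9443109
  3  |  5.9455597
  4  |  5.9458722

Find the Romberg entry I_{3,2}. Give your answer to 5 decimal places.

I_{2,1} = (4·5.9443109 − 5.9393292) / 3 = 5.9459715
I_{3,1} = (4·5.9455597 − 5.9443109) / 3 = 5.9459760
I_{3,2} = (16·5.9459760 − 5.9459715) / 15 = 5.9459763

5.94598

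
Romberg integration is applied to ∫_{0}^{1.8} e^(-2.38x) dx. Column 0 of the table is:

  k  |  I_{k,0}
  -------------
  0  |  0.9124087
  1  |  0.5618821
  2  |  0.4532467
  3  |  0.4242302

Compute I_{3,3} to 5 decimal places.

0.41438

Richardson extrapolation on the trapezoidal column (denominator 4−1=3):
I_{1,1} = (4·0.5618821 − 0.9124087) / 3 = 0.4450399
I_{2,1} = 0.4532467 + (0.4532467 − 0.5618821)/3 = 0.4170349
I_{3,1} = (4·0.4242302 − 0.4532467) / 3 = 0.4145580
I_{2,2} = 0.4170349 + (0.4170349 − 0.4450399)/15 = 0.4151679
I_{3,2} = (16·0.4145580 − 0.4170349) / 15 = 0.4143929
I_{3,3} = (64·0.4143929 − 0.4151679) / 63 = 0.4143806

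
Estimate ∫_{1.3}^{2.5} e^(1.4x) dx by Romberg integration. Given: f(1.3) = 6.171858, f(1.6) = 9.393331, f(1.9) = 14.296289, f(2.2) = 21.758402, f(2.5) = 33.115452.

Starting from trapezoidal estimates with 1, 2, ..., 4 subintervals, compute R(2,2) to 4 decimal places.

19.2456

R(0,0) (trapezoid, 1 panel, h=1.2000): 23.572386
R(1,0) (trapezoid, 2 panels, h=0.6000): 20.363966
R(2,0) (trapezoid, 4 panels, h=0.3000): 19.527503
R(1,1) = 20.363966 + (20.363966 − 23.572386)/3 = 19.294493
R(2,1) = 19.527503 + (19.527503 − 20.363966)/3 = 19.248682
R(2,2) = 19.248682 + (19.248682 − 19.294493)/15 = 19.245628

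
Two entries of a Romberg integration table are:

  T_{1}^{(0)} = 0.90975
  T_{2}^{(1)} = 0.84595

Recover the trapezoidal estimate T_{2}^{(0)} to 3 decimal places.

From T_{2}^{(1)} = (4·T_{2}^{(0)} − T_{1}^{(0)})/3, solve for T_{2}^{(0)}:
4·T_{2}^{(0)} = 3·0.84595 + 0.90975 = 3.44760
T_{2}^{(0)} = 0.86190

0.862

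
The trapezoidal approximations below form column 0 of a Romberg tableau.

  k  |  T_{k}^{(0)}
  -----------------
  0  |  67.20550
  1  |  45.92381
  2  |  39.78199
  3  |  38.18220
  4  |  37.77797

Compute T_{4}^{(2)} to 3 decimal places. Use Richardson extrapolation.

37.643

T_{3}^{(1)} = (4·38.18220 − 39.78199) / 3 = 37.64894
T_{4}^{(1)} = 37.77797 + (37.77797 − 38.18220)/3 = 37.64323
T_{4}^{(2)} = (16·37.64323 − 37.64894) / 15 = 37.64285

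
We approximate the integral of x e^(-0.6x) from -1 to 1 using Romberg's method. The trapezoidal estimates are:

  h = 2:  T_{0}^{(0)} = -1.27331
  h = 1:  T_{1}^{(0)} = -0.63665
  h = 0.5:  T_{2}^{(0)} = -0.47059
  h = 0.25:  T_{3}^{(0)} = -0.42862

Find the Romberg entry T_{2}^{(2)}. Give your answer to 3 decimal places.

-0.415

T_{1}^{(1)} = -0.63665 + (-0.63665 − (-1.27331))/3 = -0.42443
T_{2}^{(1)} = (4·(-0.47059) − (-0.63665)) / 3 = -0.41524
T_{2}^{(2)} = -0.41524 + (-0.41524 − (-0.42443))/15 = -0.41463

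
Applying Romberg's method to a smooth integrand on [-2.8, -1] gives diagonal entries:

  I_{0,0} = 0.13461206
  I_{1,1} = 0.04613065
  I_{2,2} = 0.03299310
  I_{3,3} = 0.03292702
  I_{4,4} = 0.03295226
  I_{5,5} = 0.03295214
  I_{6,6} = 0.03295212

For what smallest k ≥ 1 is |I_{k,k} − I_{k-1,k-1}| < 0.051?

k = 2

|I_{1,1} − I_{0,0}| = 0.08848141 ≥ 0.051
|I_{2,2} − I_{1,1}| = 0.01313755 < 0.051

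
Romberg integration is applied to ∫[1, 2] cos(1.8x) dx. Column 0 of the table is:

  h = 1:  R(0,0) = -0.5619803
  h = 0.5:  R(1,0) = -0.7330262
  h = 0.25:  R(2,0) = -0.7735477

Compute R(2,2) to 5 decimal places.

-0.78686

Richardson extrapolation on the trapezoidal column (denominator 4−1=3):
R(1,1) = (4·(-0.7330262) − (-0.5619803)) / 3 = -0.7900415
R(2,1) = (4·(-0.7735477) − (-0.7330262)) / 3 = -0.7870549
R(2,2) = (16·(-0.7870549) − (-0.7900415)) / 15 = -0.7868558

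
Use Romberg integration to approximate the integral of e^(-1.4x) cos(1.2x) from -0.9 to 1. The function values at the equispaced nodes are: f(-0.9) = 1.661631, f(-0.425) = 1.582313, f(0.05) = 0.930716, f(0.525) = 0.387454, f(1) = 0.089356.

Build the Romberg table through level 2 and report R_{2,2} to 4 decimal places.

1.8252

R_{0,0} (trapezoid, 1 panel, h=1.9000): 1.663438
R_{1,0} (trapezoid, 2 panels, h=0.9500): 1.715899
R_{2,0} (trapezoid, 4 panels, h=0.4750): 1.793589
R_{1,1} = 1.715899 + (1.715899 − 1.663438)/3 = 1.733386
R_{2,1} = 1.793589 + (1.793589 − 1.715899)/3 = 1.819486
R_{2,2} = 1.819486 + (1.819486 − 1.733386)/15 = 1.825226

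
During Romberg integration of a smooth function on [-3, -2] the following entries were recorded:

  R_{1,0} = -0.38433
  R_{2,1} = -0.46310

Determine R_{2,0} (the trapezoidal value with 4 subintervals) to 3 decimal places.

From R_{2,1} = (4·R_{2,0} − R_{1,0})/3, solve for R_{2,0}:
4·R_{2,0} = 3·(-0.46310) + (-0.38433) = -1.77363
R_{2,0} = -0.44341

-0.443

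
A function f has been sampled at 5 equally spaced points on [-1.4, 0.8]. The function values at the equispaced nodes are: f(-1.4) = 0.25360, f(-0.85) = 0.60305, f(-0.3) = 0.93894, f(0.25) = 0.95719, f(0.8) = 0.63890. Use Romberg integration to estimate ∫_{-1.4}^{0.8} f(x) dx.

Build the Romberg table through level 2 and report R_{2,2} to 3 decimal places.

R_{0,0} (trapezoid, 1 panel, h=2.2000): 0.98175
R_{1,0} (trapezoid, 2 panels, h=1.1000): 1.52371
R_{2,0} (trapezoid, 4 panels, h=0.5500): 1.61999
R_{1,1} = 1.52371 + (1.52371 − 0.98175)/3 = 1.70436
R_{2,1} = 1.61999 + (1.61999 − 1.52371)/3 = 1.65208
R_{2,2} = 1.65208 + (1.65208 − 1.70436)/15 = 1.64859

1.649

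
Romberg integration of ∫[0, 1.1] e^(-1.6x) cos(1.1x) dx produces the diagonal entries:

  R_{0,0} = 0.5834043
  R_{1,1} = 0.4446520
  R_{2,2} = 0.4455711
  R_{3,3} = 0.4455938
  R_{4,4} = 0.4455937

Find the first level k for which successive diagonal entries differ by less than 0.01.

|R_{1,1} − R_{0,0}| = 0.1387523 ≥ 0.01
|R_{2,2} − R_{1,1}| = 0.0009191 < 0.01

k = 2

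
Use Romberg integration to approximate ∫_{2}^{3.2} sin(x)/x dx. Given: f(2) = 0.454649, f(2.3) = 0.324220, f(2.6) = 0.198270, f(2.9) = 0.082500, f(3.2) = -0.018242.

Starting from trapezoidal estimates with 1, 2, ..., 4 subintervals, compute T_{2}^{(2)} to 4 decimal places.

0.2460

T_{0}^{(0)} (trapezoid, 1 panel, h=1.2000): 0.261844
T_{1}^{(0)} (trapezoid, 2 panels, h=0.6000): 0.249884
T_{2}^{(0)} (trapezoid, 4 panels, h=0.3000): 0.246958
T_{1}^{(1)} = 0.249884 + (0.249884 − 0.261844)/3 = 0.245897
T_{2}^{(1)} = 0.246958 + (0.246958 − 0.249884)/3 = 0.245983
T_{2}^{(2)} = 0.245983 + (0.245983 − 0.245897)/15 = 0.245989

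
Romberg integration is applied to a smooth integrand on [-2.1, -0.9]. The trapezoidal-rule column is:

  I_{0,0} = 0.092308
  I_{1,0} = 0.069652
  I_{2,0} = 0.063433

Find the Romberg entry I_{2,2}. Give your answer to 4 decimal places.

0.0613

I_{1,1} = 0.069652 + (0.069652 − 0.092308)/3 = 0.062100
I_{2,1} = (4·0.063433 − 0.069652) / 3 = 0.061360
I_{2,2} = (16·0.061360 − 0.062100) / 15 = 0.061311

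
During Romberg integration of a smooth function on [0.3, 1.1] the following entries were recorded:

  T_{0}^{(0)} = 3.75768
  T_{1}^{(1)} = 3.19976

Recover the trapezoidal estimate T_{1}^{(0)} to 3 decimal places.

From T_{1}^{(1)} = (4·T_{1}^{(0)} − T_{0}^{(0)})/3, solve for T_{1}^{(0)}:
4·T_{1}^{(0)} = 3·3.19976 + 3.75768 = 13.35696
T_{1}^{(0)} = 3.33924

3.339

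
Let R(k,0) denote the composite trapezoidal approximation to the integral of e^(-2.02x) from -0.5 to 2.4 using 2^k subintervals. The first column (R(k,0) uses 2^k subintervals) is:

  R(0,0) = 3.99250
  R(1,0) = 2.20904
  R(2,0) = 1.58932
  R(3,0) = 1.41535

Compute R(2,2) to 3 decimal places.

Richardson extrapolation on the trapezoidal column (denominator 4−1=3):
R(1,1) = (4·2.20904 − 3.99250) / 3 = 1.61455
R(2,1) = (4·1.58932 − 2.20904) / 3 = 1.38275
R(2,2) = (16·1.38275 − 1.61455) / 15 = 1.36730
(Column j=1 coincides with Simpson's rule on the same nodes.)

1.367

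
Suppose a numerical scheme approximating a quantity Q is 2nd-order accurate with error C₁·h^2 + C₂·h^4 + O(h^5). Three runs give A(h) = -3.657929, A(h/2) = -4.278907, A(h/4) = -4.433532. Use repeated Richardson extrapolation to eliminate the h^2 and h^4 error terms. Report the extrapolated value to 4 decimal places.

-4.4850

First eliminate the h^2 term (factor 2^2 = 4):
  B₁ = (4·(-4.278907) − (-3.657929))/3 = -4.485900
  B₂ = (4·(-4.433532) − (-4.278907))/3 = -4.485074
Then eliminate the h^4 term (factor 2^4 = 16):
  (16·(-4.485074) − (-4.485900))/15 = -4.485019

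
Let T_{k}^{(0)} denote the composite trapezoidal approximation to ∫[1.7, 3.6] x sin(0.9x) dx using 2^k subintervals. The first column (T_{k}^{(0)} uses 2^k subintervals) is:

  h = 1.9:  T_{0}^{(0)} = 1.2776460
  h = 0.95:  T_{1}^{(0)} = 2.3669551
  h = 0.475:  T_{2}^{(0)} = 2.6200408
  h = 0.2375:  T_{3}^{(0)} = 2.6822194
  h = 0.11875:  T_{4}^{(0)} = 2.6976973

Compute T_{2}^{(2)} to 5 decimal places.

2.70269

T_{1}^{(1)} = (4·2.3669551 − 1.2776460) / 3 = 2.7300581
T_{2}^{(1)} = 2.6200408 + (2.6200408 − 2.3669551)/3 = 2.7044027
T_{2}^{(2)} = (16·2.7044027 − 2.7300581) / 15 = 2.7026923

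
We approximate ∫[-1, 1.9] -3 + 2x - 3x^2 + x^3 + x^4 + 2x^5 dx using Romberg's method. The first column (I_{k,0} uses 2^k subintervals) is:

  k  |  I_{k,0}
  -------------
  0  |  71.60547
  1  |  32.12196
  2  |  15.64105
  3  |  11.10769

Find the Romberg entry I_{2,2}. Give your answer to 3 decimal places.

I_{1,1} = 32.12196 + (32.12196 − 71.60547)/3 = 18.96079
I_{2,1} = (4·15.64105 − 32.12196) / 3 = 10.14741
I_{2,2} = 10.14741 + (10.14741 − 18.96079)/15 = 9.55985

9.560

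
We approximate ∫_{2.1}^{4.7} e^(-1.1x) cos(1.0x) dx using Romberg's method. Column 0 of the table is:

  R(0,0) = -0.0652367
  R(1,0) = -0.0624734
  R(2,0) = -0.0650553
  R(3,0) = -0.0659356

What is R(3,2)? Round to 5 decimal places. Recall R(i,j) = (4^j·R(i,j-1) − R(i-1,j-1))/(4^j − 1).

-0.06625

R(2,1) = -0.0650553 + (-0.0650553 − (-0.0624734))/3 = -0.0659159
R(3,1) = -0.0659356 + (-0.0659356 − (-0.0650553))/3 = -0.0662290
R(3,2) = -0.0662290 + (-0.0662290 − (-0.0659159))/15 = -0.0662499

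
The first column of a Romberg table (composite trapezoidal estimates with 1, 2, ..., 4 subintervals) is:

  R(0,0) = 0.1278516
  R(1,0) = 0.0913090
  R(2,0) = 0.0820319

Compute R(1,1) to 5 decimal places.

0.07913

Richardson extrapolation on the trapezoidal column (denominator 4−1=3):
R(1,1) = 0.0913090 + (0.0913090 − 0.1278516)/3 = 0.0791281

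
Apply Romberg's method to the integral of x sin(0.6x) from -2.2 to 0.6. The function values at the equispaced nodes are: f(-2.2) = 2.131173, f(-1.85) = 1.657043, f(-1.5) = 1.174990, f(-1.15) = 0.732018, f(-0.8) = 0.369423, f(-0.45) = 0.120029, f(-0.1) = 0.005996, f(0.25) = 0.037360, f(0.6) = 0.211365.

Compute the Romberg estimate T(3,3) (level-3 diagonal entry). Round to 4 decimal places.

T(0,0) (trapezoid, 1 panel, h=2.8000): 3.279553
T(1,0) (trapezoid, 2 panels, h=1.4000): 2.156969
T(2,0) (trapezoid, 4 panels, h=0.7000): 1.905175
T(3,0) (trapezoid, 8 panels, h=0.3500): 1.843845
T(1,1) = 2.156969 + (2.156969 − 3.279553)/3 = 1.782774
T(2,1) = 1.905175 + (1.905175 − 2.156969)/3 = 1.821244
T(3,1) = 1.843845 + (1.843845 − 1.905175)/3 = 1.823402
T(2,2) = 1.821244 + (1.821244 − 1.782774)/15 = 1.823809
T(3,2) = 1.823402 + (1.823402 − 1.821244)/15 = 1.823546
T(3,3) = 1.823546 + (1.823546 − 1.823809)/63 = 1.823542

1.8235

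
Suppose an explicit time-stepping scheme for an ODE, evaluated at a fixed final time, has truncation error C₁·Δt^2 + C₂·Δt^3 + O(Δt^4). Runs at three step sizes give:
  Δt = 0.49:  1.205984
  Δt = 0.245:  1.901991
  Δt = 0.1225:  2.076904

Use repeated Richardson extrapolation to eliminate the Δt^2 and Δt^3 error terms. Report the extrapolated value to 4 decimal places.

First eliminate the Δt^2 term (factor 2^2 = 4):
  B₁ = (4·1.901991 − 1.205984)/3 = 2.133993
  B₂ = (4·2.076904 − 1.901991)/3 = 2.135208
Then eliminate the Δt^3 term (factor 2^3 = 8):
  (8·2.135208 − 2.133993)/7 = 2.135382

2.1354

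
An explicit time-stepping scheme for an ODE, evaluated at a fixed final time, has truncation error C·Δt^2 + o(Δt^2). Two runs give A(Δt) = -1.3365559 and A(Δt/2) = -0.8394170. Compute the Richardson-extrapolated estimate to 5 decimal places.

The leading error scales as Δt^2; refining by a factor of 2 reduces it by 2^2 = 4.
Extrapolated value = (4·A(Δt/2) − A(Δt)) / (4 − 1)
= (4·(-0.8394170) − (-1.3365559)) / 3
= -2.0211121 / 3 = -0.6737040

-0.67370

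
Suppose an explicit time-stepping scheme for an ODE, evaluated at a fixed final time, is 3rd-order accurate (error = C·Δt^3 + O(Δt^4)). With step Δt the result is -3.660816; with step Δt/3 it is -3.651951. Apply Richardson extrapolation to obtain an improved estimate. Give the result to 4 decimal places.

The leading error scales as Δt^3; refining by a factor of 3 reduces it by 3^3 = 27.
Extrapolated value = (27·A(Δt/3) − A(Δt)) / (27 − 1)
= (27·(-3.651951) − (-3.660816)) / 26
= -94.941861 / 26 = -3.651610

-3.6516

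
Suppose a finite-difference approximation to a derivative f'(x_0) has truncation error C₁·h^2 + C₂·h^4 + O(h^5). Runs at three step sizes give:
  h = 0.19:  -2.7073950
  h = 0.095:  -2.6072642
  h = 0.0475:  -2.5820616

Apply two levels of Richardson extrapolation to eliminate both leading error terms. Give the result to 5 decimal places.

-2.57365

First eliminate the h^2 term (factor 2^2 = 4):
  B₁ = (4·(-2.6072642) − (-2.7073950))/3 = -2.5738873
  B₂ = (4·(-2.5820616) − (-2.6072642))/3 = -2.5736607
Then eliminate the h^4 term (factor 2^4 = 16):
  (16·(-2.5736607) − (-2.5738873))/15 = -2.5736456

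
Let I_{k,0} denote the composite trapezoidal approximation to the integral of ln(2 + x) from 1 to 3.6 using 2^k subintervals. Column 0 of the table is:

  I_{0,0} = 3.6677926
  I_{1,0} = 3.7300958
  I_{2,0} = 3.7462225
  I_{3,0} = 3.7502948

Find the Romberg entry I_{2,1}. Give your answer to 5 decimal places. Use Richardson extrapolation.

Richardson extrapolation on the trapezoidal column (denominator 4−1=3):
I_{2,1} = 3.7462225 + (3.7462225 − 3.7300958)/3 = 3.7515981

3.75160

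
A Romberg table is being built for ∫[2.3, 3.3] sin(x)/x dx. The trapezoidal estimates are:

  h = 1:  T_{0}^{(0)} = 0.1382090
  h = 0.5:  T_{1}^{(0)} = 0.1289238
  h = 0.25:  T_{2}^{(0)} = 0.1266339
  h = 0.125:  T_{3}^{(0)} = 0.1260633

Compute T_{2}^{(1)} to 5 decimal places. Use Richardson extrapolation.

T_{2}^{(1)} = 0.1266339 + (0.1266339 − 0.1289238)/3 = 0.1258706

0.12587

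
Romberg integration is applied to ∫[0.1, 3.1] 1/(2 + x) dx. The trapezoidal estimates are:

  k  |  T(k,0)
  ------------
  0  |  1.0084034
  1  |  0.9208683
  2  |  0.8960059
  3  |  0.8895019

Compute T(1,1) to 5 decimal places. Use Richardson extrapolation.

0.89169

Richardson extrapolation on the trapezoidal column (denominator 4−1=3):
T(1,1) = (4·0.9208683 − 1.0084034) / 3 = 0.8916899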